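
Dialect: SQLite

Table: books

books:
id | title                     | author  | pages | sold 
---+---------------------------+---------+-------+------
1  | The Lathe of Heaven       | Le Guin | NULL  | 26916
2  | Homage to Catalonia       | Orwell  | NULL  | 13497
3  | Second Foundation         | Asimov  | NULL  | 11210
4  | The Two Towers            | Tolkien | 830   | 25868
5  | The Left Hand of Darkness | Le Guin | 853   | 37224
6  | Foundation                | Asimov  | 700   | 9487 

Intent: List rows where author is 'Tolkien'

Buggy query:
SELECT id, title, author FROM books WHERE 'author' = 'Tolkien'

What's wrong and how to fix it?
Bug: 'author' in single quotes is a string literal, not the column; the comparison is literal-vs-literal and never true

Fix: Reference the column as author without single quotes

Corrected query:
SELECT id, title, author FROM books WHERE author = 'Tolkien'

Result:
id | title          | author 
---+----------------+--------
4  | The Two Towers | Tolkien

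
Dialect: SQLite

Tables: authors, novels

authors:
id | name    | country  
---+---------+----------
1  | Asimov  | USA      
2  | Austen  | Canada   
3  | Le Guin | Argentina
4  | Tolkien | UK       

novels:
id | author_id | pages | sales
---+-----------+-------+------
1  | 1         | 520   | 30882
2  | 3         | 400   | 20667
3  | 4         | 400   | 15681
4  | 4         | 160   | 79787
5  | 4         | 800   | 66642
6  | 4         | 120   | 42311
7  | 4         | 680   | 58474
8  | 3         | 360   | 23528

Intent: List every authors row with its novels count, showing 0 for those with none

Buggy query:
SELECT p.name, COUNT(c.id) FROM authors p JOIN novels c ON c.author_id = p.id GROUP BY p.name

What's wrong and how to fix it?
Bug: An inner join excludes parents with zero children

Fix: Switch to LEFT JOIN to retain unmatched parent rows

Corrected query:
SELECT p.name, COUNT(c.id) FROM authors p LEFT JOIN novels c ON c.author_id = p.id GROUP BY p.name

Result:
name    | COUNT(c.id)
--------+------------
Asimov  | 1          
Austen  | 0          
Le Guin | 2          
Tolkien | 5          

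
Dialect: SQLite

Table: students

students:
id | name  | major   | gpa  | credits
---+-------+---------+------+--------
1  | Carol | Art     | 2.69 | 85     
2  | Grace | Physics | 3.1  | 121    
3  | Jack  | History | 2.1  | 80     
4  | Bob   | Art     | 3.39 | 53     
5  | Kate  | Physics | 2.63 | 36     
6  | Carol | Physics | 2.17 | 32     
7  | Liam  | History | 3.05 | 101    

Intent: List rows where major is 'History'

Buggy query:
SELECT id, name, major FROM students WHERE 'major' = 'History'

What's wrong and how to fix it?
Bug: Single quotes denote string literals in SQL; the column name is being compared as a constant string

Fix: Reference the column as major without single quotes

Corrected query:
SELECT id, name, major FROM students WHERE major = 'History'

Result:
id | name | major  
---+------+--------
3  | Jack | History
7  | Liam | History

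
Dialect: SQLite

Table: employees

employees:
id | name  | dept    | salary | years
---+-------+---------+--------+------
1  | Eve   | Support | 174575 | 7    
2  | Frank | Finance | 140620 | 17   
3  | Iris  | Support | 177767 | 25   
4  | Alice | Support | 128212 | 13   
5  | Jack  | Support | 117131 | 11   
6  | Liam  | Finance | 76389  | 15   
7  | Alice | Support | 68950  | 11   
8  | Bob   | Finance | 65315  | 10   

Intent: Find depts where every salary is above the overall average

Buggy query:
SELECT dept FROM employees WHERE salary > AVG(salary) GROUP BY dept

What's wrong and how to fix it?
Bug: AVG() is an aggregate; it can't sit directly in WHERE

Fix: Compute the overall average in a scalar subquery and compare each group's MIN against it in HAVING

Corrected query:
SELECT dept FROM employees GROUP BY dept HAVING MIN(salary) > (SELECT AVG(salary) FROM employees)

Result:
(no rows)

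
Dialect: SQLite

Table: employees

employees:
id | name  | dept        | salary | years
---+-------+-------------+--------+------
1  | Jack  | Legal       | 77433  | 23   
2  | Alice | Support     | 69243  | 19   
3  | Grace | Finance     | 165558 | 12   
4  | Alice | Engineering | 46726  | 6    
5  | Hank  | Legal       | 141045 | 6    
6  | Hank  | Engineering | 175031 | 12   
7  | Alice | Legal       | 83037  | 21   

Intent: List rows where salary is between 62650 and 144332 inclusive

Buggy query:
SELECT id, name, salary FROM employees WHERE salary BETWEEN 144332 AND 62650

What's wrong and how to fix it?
Bug: The bounds are reversed; BETWEEN a AND b requires a <= b to match anything

Fix: Write BETWEEN 62650 AND 144332

Corrected query:
SELECT id, name, salary FROM employees WHERE salary BETWEEN 62650 AND 144332

Result:
id | name  | salary
---+-------+-------
1  | Jack  | 77433 
2  | Alice | 69243 
5  | Hank  | 141045
7  | Alice | 83037 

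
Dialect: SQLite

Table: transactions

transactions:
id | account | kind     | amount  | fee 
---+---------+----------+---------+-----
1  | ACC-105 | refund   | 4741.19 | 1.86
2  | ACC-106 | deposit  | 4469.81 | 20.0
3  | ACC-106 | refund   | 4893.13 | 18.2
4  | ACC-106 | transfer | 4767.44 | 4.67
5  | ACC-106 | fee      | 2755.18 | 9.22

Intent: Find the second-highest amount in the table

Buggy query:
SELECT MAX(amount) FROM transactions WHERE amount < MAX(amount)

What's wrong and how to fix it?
Bug: The inner MAX is an aggregate inside WHERE, which is not allowed

Fix: Compute the overall MAX in a subquery, then take MAX of rows below it

Corrected query:
SELECT MAX(amount) FROM transactions WHERE amount < (SELECT MAX(amount) FROM transactions)

Result:
MAX(amount)
-----------
4767.44    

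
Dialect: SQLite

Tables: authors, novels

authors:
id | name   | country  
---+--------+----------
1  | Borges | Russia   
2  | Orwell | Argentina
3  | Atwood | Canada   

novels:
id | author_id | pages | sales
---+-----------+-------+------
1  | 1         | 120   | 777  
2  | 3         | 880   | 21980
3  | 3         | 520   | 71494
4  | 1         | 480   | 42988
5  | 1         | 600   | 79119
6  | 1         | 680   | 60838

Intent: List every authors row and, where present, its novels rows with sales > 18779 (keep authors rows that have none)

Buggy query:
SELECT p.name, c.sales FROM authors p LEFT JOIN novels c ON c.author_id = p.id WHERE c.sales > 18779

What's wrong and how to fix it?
Bug: A WHERE condition on the right-hand table after LEFT JOIN drops unmatched parents

Fix: Move the right-table condition into the ON clause so unmatched parents are kept

Corrected query:
SELECT p.name, c.sales FROM authors p LEFT JOIN novels c ON c.author_id = p.id AND c.sales > 18779

Result:
name   | sales
-------+------
Borges | 42988
Borges | 60838
Borges | 79119
Orwell | NULL 
Atwood | 21980
Atwood | 71494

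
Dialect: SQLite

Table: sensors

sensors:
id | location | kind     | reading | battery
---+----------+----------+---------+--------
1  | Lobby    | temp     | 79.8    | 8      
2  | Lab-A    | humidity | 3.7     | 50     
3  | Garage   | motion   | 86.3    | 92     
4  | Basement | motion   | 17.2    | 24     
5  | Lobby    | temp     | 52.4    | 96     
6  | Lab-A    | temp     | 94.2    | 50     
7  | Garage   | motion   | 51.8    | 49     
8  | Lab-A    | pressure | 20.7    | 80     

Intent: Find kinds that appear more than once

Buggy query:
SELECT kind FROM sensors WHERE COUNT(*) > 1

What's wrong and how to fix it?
Bug: WHERE can't reference COUNT(*); aggregates are computed after WHERE

Fix: Group first, then use HAVING for the count condition

Corrected query:
SELECT kind FROM sensors GROUP BY kind HAVING COUNT(*) > 1

Result:
kind  
------
motion
temp  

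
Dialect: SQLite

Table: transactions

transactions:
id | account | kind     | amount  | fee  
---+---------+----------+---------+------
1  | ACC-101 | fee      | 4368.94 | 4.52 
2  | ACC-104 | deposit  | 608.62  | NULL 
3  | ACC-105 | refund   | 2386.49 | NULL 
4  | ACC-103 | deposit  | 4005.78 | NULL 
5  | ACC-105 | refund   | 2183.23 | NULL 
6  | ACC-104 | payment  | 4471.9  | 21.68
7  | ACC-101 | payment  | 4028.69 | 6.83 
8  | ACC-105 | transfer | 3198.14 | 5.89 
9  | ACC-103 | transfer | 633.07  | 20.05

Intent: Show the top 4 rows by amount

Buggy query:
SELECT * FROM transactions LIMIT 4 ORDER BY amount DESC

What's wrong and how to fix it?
Bug: ORDER BY cannot follow LIMIT; LIMIT is the final clause

Fix: Swap the clauses: ORDER BY first, then LIMIT

Corrected query:
SELECT * FROM transactions ORDER BY amount DESC LIMIT 4

Result:
id | account | kind    | amount  | fee  
---+---------+---------+---------+------
6  | ACC-104 | payment | 4471.9  | 21.68
1  | ACC-101 | fee     | 4368.94 | 4.52 
7  | ACC-101 | payment | 4028.69 | 6.83 
4  | ACC-103 | deposit | 4005.78 | NULL 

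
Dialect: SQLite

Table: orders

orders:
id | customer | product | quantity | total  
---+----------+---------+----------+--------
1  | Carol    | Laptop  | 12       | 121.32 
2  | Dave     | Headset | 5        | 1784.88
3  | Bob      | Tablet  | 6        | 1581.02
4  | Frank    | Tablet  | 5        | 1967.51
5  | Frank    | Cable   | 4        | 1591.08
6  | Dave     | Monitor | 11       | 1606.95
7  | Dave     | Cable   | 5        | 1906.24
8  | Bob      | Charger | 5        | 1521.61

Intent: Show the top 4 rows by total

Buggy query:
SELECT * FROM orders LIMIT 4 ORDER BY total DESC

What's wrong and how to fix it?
Bug: LIMIT must come after ORDER BY

Fix: Sort with ORDER BY, then apply LIMIT

Corrected query:
SELECT * FROM orders ORDER BY total DESC LIMIT 4

Result:
id | customer | product | quantity | total  
---+----------+---------+----------+--------
4  | Frank    | Tablet  | 5        | 1967.51
7  | Dave     | Cable   | 5        | 1906.24
2  | Dave     | Headset | 5        | 1784.88
6  | Dave     | Monitor | 11       | 1606.95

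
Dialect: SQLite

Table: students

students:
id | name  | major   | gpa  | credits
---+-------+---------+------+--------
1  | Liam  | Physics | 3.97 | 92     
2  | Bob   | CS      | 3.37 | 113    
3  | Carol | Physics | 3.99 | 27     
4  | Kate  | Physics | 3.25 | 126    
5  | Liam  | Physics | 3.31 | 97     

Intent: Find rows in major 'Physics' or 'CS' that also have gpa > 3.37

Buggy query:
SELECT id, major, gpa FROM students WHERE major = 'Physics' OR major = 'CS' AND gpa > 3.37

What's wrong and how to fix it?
Bug: Without parentheses, AND is evaluated before OR, so the gpa filter only applies to the 'CS' branch

Fix: Add parentheses around the OR so the AND applies to both alternatives

Corrected query:
SELECT id, major, gpa FROM students WHERE (major = 'Physics' OR major = 'CS') AND gpa > 3.37

Result:
id | major   | gpa 
---+---------+-----
1  | Physics | 3.97
3  | Physics | 3.99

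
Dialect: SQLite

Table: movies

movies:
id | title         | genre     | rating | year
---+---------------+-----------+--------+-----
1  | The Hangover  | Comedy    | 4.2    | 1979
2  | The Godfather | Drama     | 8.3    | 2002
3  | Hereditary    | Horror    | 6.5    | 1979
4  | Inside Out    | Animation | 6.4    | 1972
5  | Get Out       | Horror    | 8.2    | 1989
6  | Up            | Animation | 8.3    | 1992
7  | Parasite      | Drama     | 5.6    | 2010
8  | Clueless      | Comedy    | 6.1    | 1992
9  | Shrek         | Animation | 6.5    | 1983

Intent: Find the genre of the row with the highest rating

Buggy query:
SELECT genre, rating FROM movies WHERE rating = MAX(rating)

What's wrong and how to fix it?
Bug: WHERE is evaluated per row; an aggregate over the whole table isn't defined there

Fix: Wrap MAX in a scalar subquery so WHERE compares against a single value

Corrected query:
SELECT genre, rating FROM movies WHERE rating = (SELECT MAX(rating) FROM movies)

Result:
genre     | rating
----------+-------
Drama     | 8.3   
Animation | 8.3   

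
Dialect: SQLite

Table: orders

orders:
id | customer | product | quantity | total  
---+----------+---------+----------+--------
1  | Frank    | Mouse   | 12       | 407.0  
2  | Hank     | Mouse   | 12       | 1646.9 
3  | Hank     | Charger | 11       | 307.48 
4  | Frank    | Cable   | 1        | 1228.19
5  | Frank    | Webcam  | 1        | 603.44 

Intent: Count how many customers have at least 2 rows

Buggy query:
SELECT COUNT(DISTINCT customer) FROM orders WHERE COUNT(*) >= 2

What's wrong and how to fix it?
Bug: WHERE filters individual rows, not groups, so a group-level COUNT is invalid there

Fix: Use a subquery that GROUPs and filters with HAVING, then count its rows

Corrected query:
SELECT COUNT(*) FROM (SELECT customer FROM orders GROUP BY customer HAVING COUNT(*) >= 2)

Result:
COUNT(*)
--------
2       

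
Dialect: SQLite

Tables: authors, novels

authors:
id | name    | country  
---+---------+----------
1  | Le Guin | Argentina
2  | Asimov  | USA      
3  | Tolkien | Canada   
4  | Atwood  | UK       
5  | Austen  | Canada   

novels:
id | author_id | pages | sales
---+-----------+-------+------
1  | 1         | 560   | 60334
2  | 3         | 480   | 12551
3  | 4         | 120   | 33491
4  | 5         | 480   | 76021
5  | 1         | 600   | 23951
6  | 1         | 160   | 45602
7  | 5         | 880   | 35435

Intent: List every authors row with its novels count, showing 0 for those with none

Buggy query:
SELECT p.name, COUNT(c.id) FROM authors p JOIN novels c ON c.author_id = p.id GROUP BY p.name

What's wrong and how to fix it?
Bug: An inner join excludes parents with zero children

Fix: Switch to LEFT JOIN to retain unmatched parent rows

Corrected query:
SELECT p.name, COUNT(c.id) FROM authors p LEFT JOIN novels c ON c.author_id = p.id GROUP BY p.name

Result:
name    | COUNT(c.id)
--------+------------
Asimov  | 0          
Atwood  | 1          
Austen  | 2          
Le Guin | 3          
Tolkien | 1          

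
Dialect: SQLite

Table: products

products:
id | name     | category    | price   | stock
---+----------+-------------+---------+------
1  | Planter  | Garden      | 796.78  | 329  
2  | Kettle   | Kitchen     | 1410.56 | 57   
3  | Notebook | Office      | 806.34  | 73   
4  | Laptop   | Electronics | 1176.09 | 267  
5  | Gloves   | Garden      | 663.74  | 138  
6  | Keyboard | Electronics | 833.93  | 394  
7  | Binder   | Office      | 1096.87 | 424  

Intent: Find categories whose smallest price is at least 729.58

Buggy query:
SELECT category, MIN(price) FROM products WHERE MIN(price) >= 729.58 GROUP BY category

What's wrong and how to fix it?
Bug: MIN() in WHERE is a misuse of aggregate

Fix: Replace WHERE with HAVING after the GROUP BY

Corrected query:
SELECT category, MIN(price) FROM products GROUP BY category HAVING MIN(price) >= 729.58

Result:
category    | MIN(price)
------------+-----------
Electronics | 833.93    
Kitchen     | 1410.56   
Office      | 806.34    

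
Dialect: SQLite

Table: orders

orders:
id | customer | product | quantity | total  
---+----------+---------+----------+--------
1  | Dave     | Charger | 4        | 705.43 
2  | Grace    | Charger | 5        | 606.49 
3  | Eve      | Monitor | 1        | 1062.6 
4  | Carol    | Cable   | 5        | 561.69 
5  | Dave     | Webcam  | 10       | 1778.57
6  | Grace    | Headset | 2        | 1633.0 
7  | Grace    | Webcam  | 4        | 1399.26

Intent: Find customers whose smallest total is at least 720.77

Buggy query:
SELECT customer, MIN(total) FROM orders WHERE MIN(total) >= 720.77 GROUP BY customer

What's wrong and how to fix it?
Bug: MIN() in WHERE is a misuse of aggregate

Fix: Replace WHERE with HAVING after the GROUP BY

Corrected query:
SELECT customer, MIN(total) FROM orders GROUP BY customer HAVING MIN(total) >= 720.77

Result:
customer | MIN(total)
---------+-----------
Eve      | 1062.6    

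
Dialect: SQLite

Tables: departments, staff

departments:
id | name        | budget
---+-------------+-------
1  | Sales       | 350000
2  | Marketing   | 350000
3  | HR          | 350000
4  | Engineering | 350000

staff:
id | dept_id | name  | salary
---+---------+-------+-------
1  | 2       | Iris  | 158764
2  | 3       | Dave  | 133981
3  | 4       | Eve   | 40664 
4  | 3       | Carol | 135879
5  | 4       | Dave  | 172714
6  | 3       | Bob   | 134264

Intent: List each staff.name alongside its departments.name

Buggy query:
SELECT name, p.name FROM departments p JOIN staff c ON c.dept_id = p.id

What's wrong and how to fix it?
Bug: Both tables have a 'name' column; the unqualified reference is ambiguous

Fix: Prefix ambiguous columns with the table alias

Corrected query:
SELECT c.name, p.name FROM departments p JOIN staff c ON c.dept_id = p.id

Result:
name  | name       
------+------------
Iris  | Marketing  
Dave  | HR         
Eve   | Engineering
Carol | HR         
Dave  | Engineering
Bob   | HR         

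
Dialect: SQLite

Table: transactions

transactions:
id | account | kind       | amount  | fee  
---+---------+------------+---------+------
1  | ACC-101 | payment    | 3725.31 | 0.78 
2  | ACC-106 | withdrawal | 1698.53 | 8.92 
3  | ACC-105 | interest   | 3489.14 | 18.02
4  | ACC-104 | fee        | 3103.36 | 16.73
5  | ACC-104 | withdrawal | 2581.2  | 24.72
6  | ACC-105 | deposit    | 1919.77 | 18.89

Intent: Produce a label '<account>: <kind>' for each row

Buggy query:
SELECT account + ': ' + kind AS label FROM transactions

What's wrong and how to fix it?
Bug: '+' is numeric addition; on text columns SQLite converts them to 0 instead of concatenating

Fix: Replace + with || to concatenate text

Corrected query:
SELECT account || ': ' || kind AS label FROM transactions

Result:
label              
-------------------
ACC-101: payment   
ACC-106: withdrawal
ACC-105: interest  
ACC-104: fee       
ACC-104: withdrawal
ACC-105: deposit   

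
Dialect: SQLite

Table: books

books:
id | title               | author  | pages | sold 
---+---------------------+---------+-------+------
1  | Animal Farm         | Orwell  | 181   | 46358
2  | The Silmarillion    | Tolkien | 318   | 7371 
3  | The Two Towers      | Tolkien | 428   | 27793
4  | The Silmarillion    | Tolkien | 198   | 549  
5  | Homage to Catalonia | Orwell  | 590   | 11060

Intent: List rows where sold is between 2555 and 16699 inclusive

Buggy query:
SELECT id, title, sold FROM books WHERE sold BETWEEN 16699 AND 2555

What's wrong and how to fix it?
Bug: The bounds are reversed; BETWEEN a AND b requires a <= b to match anything

Fix: Swap the bounds so the smaller value comes first

Corrected query:
SELECT id, title, sold FROM books WHERE sold BETWEEN 2555 AND 16699

Result:
id | title               | sold 
---+---------------------+------
2  | The Silmarillion    | 7371 
5  | Homage to Catalonia | 11060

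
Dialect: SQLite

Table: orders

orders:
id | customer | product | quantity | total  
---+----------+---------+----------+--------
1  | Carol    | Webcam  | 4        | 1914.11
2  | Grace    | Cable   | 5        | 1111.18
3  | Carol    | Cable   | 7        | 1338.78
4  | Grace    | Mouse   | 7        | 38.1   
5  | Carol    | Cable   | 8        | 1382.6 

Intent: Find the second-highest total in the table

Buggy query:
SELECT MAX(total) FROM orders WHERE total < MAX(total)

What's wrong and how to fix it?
Bug: The inner MAX is an aggregate inside WHERE, which is not allowed

Fix: Compute the overall MAX in a subquery, then take MAX of rows below it

Corrected query:
SELECT MAX(total) FROM orders WHERE total < (SELECT MAX(total) FROM orders)

Result:
MAX(total)
----------
1382.6    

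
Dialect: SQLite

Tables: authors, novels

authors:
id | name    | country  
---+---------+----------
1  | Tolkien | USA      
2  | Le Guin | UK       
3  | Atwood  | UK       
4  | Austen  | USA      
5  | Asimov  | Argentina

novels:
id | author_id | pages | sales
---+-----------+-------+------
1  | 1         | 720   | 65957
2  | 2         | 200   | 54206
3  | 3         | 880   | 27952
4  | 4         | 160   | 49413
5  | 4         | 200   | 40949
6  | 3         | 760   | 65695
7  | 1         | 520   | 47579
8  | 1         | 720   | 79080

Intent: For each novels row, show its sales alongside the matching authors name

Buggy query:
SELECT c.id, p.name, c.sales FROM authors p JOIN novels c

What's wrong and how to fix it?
Bug: JOIN with no ON clause produces a cartesian product; every novels row pairs with every authors row

Fix: Add ON c.author_id = p.id to the JOIN

Corrected query:
SELECT c.id, p.name, c.sales FROM authors p JOIN novels c ON c.author_id = p.id

Result:
id | name    | sales
---+---------+------
1  | Tolkien | 65957
2  | Le Guin | 54206
3  | Atwood  | 27952
4  | Austen  | 49413
5  | Austen  | 40949
6  | Atwood  | 65695
7  | Tolkien | 47579
8  | Tolkien | 79080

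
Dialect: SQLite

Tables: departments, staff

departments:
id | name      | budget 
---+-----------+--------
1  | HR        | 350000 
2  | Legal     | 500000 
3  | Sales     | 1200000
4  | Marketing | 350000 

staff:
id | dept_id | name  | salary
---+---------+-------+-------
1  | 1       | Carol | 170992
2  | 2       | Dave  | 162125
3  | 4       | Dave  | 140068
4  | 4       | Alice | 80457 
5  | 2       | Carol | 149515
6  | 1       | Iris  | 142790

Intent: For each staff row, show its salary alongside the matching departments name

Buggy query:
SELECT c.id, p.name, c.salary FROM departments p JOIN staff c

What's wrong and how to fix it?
Bug: Missing join condition: each staff row is matched to all departments rows instead of just its own

Fix: Add ON c.dept_id = p.id to the JOIN

Corrected query:
SELECT c.id, p.name, c.salary FROM departments p JOIN staff c ON c.dept_id = p.id

Result:
id | name      | salary
---+-----------+-------
1  | HR        | 170992
2  | Legal     | 162125
3  | Marketing | 140068
4  | Marketing | 80457 
5  | Legal     | 149515
6  | HR        | 142790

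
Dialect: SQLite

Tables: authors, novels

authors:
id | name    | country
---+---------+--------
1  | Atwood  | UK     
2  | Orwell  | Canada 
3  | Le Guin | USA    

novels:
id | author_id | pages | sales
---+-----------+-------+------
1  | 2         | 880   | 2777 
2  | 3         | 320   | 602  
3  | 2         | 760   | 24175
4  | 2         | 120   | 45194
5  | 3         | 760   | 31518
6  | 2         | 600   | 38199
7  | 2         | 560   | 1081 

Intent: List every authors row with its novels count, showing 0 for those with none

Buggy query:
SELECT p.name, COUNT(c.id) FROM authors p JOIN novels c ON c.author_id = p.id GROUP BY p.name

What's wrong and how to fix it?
Bug: INNER JOIN drops authors rows that have no matching novels rows

Fix: Switch to LEFT JOIN to retain unmatched parent rows

Corrected query:
SELECT p.name, COUNT(c.id) FROM authors p LEFT JOIN novels c ON c.author_id = p.id GROUP BY p.name

Result:
name    | COUNT(c.id)
--------+------------
Atwood  | 0          
Le Guin | 2          
Orwell  | 5          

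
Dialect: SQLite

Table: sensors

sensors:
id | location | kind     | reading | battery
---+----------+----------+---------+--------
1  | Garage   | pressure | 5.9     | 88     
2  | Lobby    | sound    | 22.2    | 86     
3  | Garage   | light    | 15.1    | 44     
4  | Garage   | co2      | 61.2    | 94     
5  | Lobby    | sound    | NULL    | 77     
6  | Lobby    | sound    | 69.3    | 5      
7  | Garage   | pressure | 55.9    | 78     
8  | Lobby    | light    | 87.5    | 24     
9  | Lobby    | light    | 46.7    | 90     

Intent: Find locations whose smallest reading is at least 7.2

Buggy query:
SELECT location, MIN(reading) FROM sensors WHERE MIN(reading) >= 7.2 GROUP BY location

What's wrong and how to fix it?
Bug: MIN() in WHERE is a misuse of aggregate

Fix: Replace WHERE with HAVING after the GROUP BY

Corrected query:
SELECT location, MIN(reading) FROM sensors GROUP BY location HAVING MIN(reading) >= 7.2

Result:
location | MIN(reading)
---------+-------------
Lobby    | 22.2        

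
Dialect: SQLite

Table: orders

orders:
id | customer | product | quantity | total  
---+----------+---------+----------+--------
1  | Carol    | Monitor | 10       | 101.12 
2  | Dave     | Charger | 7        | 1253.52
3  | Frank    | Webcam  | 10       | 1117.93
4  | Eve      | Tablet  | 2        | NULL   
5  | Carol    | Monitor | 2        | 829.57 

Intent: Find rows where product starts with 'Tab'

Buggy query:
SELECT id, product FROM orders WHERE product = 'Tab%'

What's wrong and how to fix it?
Bug: '=' compares the literal string including the % character; pattern matching needs LIKE

Fix: Use LIKE for wildcard pattern matching

Corrected query:
SELECT id, product FROM orders WHERE product LIKE 'Tab%'

Result:
id | product
---+--------
4  | Tablet 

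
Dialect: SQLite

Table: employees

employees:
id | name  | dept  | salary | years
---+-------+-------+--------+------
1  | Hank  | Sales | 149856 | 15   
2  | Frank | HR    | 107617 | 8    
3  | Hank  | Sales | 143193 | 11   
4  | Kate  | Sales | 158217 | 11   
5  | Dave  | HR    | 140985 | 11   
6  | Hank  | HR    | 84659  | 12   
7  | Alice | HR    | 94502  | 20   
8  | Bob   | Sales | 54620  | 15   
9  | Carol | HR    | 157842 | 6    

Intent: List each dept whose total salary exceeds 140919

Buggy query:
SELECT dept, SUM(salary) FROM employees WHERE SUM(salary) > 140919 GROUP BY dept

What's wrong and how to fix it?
Bug: SUM(salary) is an aggregate, but WHERE filters rows before aggregation

Fix: Use HAVING (which filters groups after aggregation) instead of WHERE

Corrected query:
SELECT dept, SUM(salary) FROM employees GROUP BY dept HAVING SUM(salary) > 140919

Result:
dept  | SUM(salary)
------+------------
HR    | 585605     
Sales | 505886     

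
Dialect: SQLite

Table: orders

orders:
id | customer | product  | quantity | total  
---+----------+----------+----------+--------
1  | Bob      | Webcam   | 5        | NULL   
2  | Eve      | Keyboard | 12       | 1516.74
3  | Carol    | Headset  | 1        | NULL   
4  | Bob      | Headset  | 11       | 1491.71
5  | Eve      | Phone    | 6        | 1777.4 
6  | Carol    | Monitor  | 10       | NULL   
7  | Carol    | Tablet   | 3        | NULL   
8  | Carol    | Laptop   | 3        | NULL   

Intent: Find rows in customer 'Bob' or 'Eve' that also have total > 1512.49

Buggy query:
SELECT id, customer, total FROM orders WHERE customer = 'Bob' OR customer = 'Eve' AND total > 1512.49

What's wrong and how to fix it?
Bug: AND binds tighter than OR, so this parses as customer = 'Bob' OR (customer = 'Eve' AND total > 1512.49)

Fix: Add parentheses around the OR so the AND applies to both alternatives

Corrected query:
SELECT id, customer, total FROM orders WHERE (customer = 'Bob' OR customer = 'Eve') AND total > 1512.49

Result:
id | customer | total  
---+----------+--------
2  | Eve      | 1516.74
5  | Eve      | 1777.4 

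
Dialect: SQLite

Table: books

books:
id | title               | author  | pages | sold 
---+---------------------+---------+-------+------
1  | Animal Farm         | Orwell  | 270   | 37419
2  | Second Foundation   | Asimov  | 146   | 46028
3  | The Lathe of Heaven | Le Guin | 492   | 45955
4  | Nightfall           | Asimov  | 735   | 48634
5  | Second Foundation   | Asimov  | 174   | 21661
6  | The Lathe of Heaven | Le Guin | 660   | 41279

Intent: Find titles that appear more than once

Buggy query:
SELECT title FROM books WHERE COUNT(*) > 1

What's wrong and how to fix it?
Bug: COUNT(*) is an aggregate and cannot be used in WHERE

Fix: GROUP BY title, then filter groups with HAVING COUNT(*) > 1

Corrected query:
SELECT title FROM books GROUP BY title HAVING COUNT(*) > 1

Result:
title              
-------------------
Second Foundation  
The Lathe of Heaven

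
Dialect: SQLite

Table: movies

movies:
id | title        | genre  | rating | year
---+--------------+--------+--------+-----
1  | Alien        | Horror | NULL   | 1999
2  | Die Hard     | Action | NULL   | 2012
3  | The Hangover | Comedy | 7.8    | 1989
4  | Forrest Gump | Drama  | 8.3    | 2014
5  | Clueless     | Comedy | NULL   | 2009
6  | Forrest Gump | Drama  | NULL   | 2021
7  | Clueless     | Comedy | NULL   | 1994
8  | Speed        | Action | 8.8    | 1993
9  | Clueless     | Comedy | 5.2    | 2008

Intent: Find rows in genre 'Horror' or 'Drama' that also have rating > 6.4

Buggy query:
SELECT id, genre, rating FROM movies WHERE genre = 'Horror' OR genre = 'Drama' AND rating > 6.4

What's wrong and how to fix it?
Bug: Without parentheses, AND is evaluated before OR, so the rating filter only applies to the 'Drama' branch

Fix: Add parentheses around the OR so the AND applies to both alternatives

Corrected query:
SELECT id, genre, rating FROM movies WHERE (genre = 'Horror' OR genre = 'Drama') AND rating > 6.4

Result:
id | genre | rating
---+-------+-------
4  | Drama | 8.3   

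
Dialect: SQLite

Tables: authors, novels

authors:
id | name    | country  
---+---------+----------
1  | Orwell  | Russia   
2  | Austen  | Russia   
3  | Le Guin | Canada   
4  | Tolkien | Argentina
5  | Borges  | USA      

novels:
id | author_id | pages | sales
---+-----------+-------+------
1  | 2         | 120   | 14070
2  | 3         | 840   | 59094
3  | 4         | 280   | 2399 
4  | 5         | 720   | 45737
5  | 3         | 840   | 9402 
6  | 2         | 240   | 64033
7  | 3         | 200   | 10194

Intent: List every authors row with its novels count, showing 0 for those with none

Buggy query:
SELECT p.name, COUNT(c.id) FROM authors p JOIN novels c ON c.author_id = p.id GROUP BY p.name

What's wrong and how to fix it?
Bug: INNER JOIN drops authors rows that have no matching novels rows

Fix: Switch to LEFT JOIN to retain unmatched parent rows

Corrected query:
SELECT p.name, COUNT(c.id) FROM authors p LEFT JOIN novels c ON c.author_id = p.id GROUP BY p.name

Result:
name    | COUNT(c.id)
--------+------------
Austen  | 2          
Borges  | 1          
Le Guin | 3          
Orwell  | 0          
Tolkien | 1          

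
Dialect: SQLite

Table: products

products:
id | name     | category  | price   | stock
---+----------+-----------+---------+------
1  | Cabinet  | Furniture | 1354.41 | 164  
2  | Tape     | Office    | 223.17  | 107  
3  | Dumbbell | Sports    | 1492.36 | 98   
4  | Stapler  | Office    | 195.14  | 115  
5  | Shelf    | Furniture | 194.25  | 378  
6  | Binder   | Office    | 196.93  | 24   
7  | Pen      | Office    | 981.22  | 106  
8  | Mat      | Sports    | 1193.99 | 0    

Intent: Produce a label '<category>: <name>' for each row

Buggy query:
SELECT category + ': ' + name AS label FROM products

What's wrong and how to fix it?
Bug: SQLite uses || for string concatenation; + coerces text to numbers (yielding 0)

Fix: Use the || operator for string concatenation

Corrected query:
SELECT category || ': ' || name AS label FROM products

Result:
label             
------------------
Furniture: Cabinet
Office: Tape      
Sports: Dumbbell  
Office: Stapler   
Furniture: Shelf  
Office: Binder    
Office: Pen       
Sports: Mat       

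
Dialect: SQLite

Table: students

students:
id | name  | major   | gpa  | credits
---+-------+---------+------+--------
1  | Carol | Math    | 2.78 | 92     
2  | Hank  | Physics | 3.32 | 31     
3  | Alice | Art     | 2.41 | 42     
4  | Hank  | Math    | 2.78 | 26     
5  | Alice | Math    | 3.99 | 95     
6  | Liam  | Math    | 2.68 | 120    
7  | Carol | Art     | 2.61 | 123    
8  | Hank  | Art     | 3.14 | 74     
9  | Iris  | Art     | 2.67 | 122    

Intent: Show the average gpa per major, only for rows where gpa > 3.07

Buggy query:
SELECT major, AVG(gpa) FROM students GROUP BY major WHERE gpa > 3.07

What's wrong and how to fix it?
Bug: Row-level WHERE must come before GROUP BY in the clause order

Fix: Move the WHERE clause before GROUP BY

Corrected query:
SELECT major, AVG(gpa) FROM students WHERE gpa > 3.07 GROUP BY major

Result:
major   | AVG(gpa)
--------+---------
Art     | 3.14    
Math    | 3.99    
Physics | 3.32    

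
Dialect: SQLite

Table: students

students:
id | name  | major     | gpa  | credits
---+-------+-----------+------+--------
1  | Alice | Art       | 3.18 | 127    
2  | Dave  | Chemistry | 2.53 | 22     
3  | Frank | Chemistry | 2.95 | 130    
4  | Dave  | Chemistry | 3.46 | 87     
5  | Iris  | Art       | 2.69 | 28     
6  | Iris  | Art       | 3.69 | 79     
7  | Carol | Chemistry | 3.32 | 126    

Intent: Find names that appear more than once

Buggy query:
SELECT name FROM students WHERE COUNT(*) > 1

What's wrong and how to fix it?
Bug: COUNT(*) is an aggregate and cannot be used in WHERE

Fix: GROUP BY name, then filter groups with HAVING COUNT(*) > 1

Corrected query:
SELECT name FROM students GROUP BY name HAVING COUNT(*) > 1

Result:
name
----
Dave
Iris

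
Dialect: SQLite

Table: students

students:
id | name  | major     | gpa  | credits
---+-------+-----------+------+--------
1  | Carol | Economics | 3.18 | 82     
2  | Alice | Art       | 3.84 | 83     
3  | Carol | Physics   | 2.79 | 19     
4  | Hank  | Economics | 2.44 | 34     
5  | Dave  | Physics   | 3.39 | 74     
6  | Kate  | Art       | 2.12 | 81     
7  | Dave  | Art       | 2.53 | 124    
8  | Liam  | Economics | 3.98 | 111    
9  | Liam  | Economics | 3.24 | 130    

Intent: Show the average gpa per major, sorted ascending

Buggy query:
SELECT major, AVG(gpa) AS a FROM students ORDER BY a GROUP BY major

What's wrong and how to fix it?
Bug: GROUP BY must precede ORDER BY

Fix: Move ORDER BY to the end, after GROUP BY

Corrected query:
SELECT major, AVG(gpa) AS a FROM students GROUP BY major ORDER BY a

Result:
major     | a   
----------+-----
Art       | 2.83
Physics   | 3.09
Economics | 3.21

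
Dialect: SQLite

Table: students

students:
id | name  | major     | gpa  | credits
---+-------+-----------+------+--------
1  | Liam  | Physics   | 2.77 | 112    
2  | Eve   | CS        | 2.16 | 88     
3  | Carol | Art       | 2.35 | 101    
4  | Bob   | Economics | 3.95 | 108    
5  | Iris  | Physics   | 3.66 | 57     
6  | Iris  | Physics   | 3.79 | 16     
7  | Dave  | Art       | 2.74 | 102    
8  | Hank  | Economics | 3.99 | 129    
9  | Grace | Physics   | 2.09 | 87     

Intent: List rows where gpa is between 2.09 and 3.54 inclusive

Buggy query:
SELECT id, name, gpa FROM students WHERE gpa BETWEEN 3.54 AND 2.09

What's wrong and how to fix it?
Bug: The bounds are reversed; BETWEEN a AND b requires a <= b to match anything

Fix: Write BETWEEN 2.09 AND 3.54

Corrected query:
SELECT id, name, gpa FROM students WHERE gpa BETWEEN 2.09 AND 3.54

Result:
id | name  | gpa 
---+-------+-----
1  | Liam  | 2.77
2  | Eve   | 2.16
3  | Carol | 2.35
7  | Dave  | 2.74
9  | Grace | 2.09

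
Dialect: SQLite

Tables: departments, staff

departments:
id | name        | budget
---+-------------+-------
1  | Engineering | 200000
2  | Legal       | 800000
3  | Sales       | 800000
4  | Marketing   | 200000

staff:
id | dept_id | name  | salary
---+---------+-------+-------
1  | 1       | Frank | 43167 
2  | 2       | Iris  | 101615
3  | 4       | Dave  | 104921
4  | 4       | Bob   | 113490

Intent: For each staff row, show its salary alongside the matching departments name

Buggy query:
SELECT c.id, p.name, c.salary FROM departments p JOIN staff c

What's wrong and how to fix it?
Bug: Missing join condition: each staff row is matched to all departments rows instead of just its own

Fix: Add ON c.dept_id = p.id to the JOIN

Corrected query:
SELECT c.id, p.name, c.salary FROM departments p JOIN staff c ON c.dept_id = p.id

Result:
id | name        | salary
---+-------------+-------
1  | Engineering | 43167 
2  | Legal       | 101615
3  | Marketing   | 104921
4  | Marketing   | 113490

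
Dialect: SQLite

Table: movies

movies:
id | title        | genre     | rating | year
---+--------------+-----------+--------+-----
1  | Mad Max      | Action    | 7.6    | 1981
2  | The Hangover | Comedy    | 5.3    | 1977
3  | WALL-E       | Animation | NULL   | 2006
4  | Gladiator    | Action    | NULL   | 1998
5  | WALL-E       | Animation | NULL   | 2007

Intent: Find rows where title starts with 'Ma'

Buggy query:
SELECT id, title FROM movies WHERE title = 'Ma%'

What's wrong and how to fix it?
Bug: Wildcards only work with LIKE; '=' treats '%' as a literal character

Fix: Replace '=' with LIKE so 'Ma%' is treated as a pattern

Corrected query:
SELECT id, title FROM movies WHERE title LIKE 'Ma%'

Result:
id | title  
---+--------
1  | Mad Max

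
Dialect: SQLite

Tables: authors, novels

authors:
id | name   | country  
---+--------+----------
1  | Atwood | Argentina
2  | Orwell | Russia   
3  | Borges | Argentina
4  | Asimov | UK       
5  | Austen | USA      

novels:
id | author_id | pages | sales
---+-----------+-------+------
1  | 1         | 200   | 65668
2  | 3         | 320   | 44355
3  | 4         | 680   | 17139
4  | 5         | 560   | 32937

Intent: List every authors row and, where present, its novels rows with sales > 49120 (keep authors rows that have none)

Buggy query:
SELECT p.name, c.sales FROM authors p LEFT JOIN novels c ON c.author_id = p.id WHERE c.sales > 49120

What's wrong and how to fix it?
Bug: Filtering c.sales in WHERE discards the NULL rows produced by LEFT JOIN, turning it into an inner join

Fix: Move the right-table condition into the ON clause so unmatched parents are kept

Corrected query:
SELECT p.name, c.sales FROM authors p LEFT JOIN novels c ON c.author_id = p.id AND c.sales > 49120

Result:
name   | sales
-------+------
Atwood | 65668
Orwell | NULL 
Borges | NULL 
Asimov | NULL 
Austen | NULL 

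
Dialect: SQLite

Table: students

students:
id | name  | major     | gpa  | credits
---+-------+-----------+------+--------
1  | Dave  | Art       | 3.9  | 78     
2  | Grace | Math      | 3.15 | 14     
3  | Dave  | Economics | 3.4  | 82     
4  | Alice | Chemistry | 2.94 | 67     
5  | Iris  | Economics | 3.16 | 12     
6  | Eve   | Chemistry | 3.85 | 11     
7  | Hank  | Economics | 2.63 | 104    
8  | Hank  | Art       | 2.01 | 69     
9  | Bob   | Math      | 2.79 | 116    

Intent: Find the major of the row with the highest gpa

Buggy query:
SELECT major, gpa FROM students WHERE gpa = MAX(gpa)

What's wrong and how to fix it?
Bug: MAX(gpa) is an aggregate and cannot be used directly in WHERE

Fix: Use a subquery: WHERE gpa = (SELECT MAX(gpa) FROM students)

Corrected query:
SELECT major, gpa FROM students WHERE gpa = (SELECT MAX(gpa) FROM students)

Result:
major | gpa
------+----
Art   | 3.9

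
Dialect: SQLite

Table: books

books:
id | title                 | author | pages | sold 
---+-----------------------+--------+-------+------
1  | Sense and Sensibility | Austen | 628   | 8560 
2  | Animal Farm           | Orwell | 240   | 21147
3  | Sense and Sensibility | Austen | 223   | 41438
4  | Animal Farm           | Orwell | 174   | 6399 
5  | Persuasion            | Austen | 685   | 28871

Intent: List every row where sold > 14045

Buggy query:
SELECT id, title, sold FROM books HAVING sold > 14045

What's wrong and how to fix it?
Bug: This is a non-aggregate query (no GROUP BY, no aggregates), so in SQLite the HAVING clause is invalid here; a row-level condition belongs in WHERE

Fix: Use WHERE for row-level filtering

Corrected query:
SELECT id, title, sold FROM books WHERE sold > 14045

Result:
id | title                 | sold 
---+-----------------------+------
2  | Animal Farm           | 21147
3  | Sense and Sensibility | 41438
5  | Persuasion            | 28871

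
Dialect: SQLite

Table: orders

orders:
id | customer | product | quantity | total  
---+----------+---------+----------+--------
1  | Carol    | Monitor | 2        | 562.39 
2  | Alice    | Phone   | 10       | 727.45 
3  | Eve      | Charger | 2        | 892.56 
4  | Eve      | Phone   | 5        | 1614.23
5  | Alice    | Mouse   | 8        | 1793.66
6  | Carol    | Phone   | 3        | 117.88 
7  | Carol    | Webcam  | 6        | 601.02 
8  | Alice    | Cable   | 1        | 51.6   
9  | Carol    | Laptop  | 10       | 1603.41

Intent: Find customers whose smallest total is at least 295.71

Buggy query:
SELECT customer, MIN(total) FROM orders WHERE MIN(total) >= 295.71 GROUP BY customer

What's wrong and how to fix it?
Bug: Aggregates like MIN are computed per group after WHERE runs

Fix: Replace WHERE with HAVING after the GROUP BY

Corrected query:
SELECT customer, MIN(total) FROM orders GROUP BY customer HAVING MIN(total) >= 295.71

Result:
customer | MIN(total)
---------+-----------
Eve      | 892.56    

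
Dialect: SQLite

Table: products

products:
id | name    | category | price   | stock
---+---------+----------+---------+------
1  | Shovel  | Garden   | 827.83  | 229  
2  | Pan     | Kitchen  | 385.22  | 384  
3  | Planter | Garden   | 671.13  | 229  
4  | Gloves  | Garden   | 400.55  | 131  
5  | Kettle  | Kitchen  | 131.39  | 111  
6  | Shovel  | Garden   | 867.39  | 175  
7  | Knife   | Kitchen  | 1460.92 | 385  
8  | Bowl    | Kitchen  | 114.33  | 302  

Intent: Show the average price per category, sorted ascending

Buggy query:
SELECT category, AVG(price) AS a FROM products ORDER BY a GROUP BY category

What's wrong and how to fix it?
Bug: ORDER BY appears before GROUP BY; SQL clause order requires GROUP BY first

Fix: Move ORDER BY to the end, after GROUP BY

Corrected query:
SELECT category, AVG(price) AS a FROM products GROUP BY category ORDER BY a

Result:
category | a      
---------+--------
Kitchen  | 522.965
Garden   | 691.725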